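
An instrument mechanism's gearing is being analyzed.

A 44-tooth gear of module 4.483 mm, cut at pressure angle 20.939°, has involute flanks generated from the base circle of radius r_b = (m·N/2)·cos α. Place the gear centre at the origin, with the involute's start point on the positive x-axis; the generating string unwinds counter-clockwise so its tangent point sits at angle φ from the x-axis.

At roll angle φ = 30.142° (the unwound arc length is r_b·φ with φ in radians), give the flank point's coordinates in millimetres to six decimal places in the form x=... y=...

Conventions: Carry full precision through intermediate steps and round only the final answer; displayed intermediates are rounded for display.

class = single-mesh tooth geometry [base-circle involute, m = 4.483, 44T]
pitch radius r_p = m·N/2 = 4.483·44/2 = 98.626000
base radius r_b = r_p·cos α = 98.626000·cos 20.939° = 92.112880
roll angle φ = 30.142° = 0.52607714 rad
x = r_b·(cos φ + φ·sin φ) = 103.990879
y = r_b·(sin φ − φ·cos φ) = 4.347905

x=103.990879 y=4.347905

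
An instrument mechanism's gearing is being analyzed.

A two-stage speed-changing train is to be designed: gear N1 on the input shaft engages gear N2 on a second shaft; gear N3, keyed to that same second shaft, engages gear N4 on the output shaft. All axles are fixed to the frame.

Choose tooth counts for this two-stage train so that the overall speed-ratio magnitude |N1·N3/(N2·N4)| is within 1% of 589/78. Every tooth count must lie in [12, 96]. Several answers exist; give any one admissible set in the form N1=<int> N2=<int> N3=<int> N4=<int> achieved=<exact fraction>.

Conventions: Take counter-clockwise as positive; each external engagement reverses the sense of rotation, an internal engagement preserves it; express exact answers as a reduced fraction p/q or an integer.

topology: fixed-axis compound train — 2 stages, target 589/78
target = 589/78 in lowest terms: an exact hit needs N1·N3 = k·589 and N2·N4 = k·78 for one integer k, every count in [12, 96]; additionally prefer no 1:1 stage (N1 ≠ N2, N3 ≠ N4)
k = 1: no 1:1-free in-range split of k·589 and k·78 into factor pairs; take k = 2
k = 2: N1·N3 = 1178 = 19·62, N2·N4 = 156 = 12·13
achieved = 19·62/(12·13) = 589/78; |achieved − target| = 0 ≤ 589/7800 ✓

N1=19 N2=12 N3=62 N4=13 achieved=589/78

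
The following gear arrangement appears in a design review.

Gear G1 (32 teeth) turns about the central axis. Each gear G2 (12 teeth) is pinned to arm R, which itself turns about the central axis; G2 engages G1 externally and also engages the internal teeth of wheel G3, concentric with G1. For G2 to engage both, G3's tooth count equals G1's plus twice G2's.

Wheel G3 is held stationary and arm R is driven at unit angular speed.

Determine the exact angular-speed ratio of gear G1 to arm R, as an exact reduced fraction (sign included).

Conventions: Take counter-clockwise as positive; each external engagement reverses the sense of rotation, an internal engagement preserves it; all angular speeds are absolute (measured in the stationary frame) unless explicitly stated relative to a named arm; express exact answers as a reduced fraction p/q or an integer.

class = planetary set [G3 = 32+2·12 = 56; Willis about the carrier]
ring teeth: 32 + 2·12 = 56
32(ω_sun−ω_arm) = −56(ω_ring−ω_arm),  ω_ring = 0, ω_arm = 1
ω_sun = 1 − (56/32)(0−1) = 11/4
ω_out/ω_in = 11/4

11/4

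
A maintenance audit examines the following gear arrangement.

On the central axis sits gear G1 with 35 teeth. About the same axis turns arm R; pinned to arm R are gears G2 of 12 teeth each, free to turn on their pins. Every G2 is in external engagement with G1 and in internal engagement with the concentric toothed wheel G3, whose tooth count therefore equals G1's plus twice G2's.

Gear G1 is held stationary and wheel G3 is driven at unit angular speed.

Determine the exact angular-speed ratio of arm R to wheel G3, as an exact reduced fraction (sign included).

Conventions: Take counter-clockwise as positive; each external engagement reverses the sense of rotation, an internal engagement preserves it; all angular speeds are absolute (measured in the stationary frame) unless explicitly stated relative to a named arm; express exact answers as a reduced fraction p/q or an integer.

59/94

class = planetary set [G3 = 35+2·12 = 59; Willis about the carrier]
ring teeth: 35 + 2·12 = 59
35(ω_sun−ω_arm) = −59(ω_ring−ω_arm),  ω_sun = 0, ω_ring = 1
35(0−ω_arm) = −59(1−ω_arm)  ⇒  94·ω_arm = 59  ⇒  ω_arm = 59/94
ω_out/ω_in = 59/94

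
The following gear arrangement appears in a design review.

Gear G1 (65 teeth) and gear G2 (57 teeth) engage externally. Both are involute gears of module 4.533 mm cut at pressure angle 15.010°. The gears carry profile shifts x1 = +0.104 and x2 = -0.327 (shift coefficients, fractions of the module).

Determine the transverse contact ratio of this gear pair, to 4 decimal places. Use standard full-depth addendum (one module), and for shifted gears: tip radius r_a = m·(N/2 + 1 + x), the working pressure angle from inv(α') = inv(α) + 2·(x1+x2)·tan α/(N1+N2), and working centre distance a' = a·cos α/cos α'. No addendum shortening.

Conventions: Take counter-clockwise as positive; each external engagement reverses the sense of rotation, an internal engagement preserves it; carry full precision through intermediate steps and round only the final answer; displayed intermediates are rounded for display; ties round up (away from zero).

2.2287

topology: single-mesh involute geometry — m = 4.533, 65T/57T pair
base radii: r_b1 = 142.295950, r_b2 = 124.782603
tip radii: r_a1 = 152.326932, r_a2 = 132.241209
inv(α') = inv(15.010°) + 2·(+0.104-0.327)·tan α/(65+57) = 0.00518211  ⇒  α' = 14.18204°
a' = a·cos α / cos α' = 276.5130·cos 15.010°/cos 14.18204° = 275.474414
action lengths: √(r_a1²−r_b1²) = 54.363192, √(r_a2²−r_b2²) = 43.784009
base pitch p_b = π·m·cos α = 13.754951
CR = (54.363192 + 43.784009 − 275.474414·sin 14.18204°)/13.754951 = 2.228651
contact ratio ≈ 2.2287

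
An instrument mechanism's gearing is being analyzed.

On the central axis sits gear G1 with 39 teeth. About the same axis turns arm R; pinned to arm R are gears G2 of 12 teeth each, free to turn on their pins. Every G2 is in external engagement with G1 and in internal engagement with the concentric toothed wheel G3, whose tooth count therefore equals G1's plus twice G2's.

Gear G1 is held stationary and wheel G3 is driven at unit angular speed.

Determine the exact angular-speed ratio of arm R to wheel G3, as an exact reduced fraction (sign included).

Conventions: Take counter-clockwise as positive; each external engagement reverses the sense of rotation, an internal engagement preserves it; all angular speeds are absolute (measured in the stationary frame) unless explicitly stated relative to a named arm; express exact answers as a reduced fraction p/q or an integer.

21/34

planetary set (39T centre, 12T on arm, 63T internal) — Willis relation
ring teeth: 39 + 2·12 = 63
39(ω_sun−ω_arm) = −63(ω_ring−ω_arm),  ω_sun = 0, ω_ring = 1
39(0−ω_arm) = −63(1−ω_arm)  ⇒  102·ω_arm = 63  ⇒  ω_arm = 21/34
ω_out/ω_in = 21/34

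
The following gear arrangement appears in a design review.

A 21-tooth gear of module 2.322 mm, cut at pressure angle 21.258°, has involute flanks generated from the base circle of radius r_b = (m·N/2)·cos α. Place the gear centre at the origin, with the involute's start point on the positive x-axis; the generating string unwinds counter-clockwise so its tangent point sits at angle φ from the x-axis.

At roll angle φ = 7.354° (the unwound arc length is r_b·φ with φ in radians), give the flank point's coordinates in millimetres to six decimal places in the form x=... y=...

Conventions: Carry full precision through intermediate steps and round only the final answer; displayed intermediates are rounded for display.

topology: single-mesh involute geometry — m = 2.322, N = 21
pitch radius r_p = m·N/2 = 2.322·21/2 = 24.381000
base radius r_b = r_p·cos α = 24.381000·cos 21.258° = 22.722050
roll angle φ = 7.354° = 0.12835151 rad
x = r_b·(cos φ + φ·sin φ) = 22.908442
y = r_b·(sin φ − φ·cos φ) = 0.015989

x=22.908442 y=0.015989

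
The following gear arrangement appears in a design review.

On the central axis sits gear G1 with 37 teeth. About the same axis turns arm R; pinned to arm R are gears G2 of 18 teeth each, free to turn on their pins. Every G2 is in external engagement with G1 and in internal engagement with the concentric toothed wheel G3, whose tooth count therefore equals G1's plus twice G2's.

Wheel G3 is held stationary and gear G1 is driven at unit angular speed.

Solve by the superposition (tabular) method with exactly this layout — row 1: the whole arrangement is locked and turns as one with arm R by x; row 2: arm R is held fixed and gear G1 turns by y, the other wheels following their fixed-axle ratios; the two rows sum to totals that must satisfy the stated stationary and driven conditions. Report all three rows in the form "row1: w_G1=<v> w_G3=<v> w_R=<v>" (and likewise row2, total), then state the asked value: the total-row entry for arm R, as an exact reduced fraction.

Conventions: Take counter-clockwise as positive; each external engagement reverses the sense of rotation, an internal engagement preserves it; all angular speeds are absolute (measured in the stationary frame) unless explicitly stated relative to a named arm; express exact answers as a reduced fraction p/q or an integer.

planetary set (37T centre, 18T on arm, 73T internal) — Willis relation
row 1 (train locked, turned with arm): all members turn x
row 2: sun turns y, ring = −(37/73)·y, arm 0
boundary: total ω_ring = x − (37/73)·y = 0 and total ω_sun = x + y = 1  ⇒  y = 73/110, x = 37/110
row 2 ring = −(37/73)·73/110 = -37/110
totals (row 1 + row 2): sun 37/110 + 73/110 = 1, ring 37/110 + (-37/110) = 0, arm 37/110 + 0 = 37/110
asked cell (total, arm) = 37/110

row1: w_G1=37/110 w_G3=37/110 w_R=37/110
row2: w_G1=73/110 w_G3=-37/110 w_R=0
total: w_G1=1 w_G3=0 w_R=37/110
asked value: 37/110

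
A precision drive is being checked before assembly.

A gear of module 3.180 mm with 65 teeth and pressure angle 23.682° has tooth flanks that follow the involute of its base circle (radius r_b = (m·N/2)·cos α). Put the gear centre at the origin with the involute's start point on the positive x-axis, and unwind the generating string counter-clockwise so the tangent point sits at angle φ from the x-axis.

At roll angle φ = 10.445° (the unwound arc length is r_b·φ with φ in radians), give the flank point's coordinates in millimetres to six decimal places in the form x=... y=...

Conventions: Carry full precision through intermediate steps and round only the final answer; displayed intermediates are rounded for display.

class = single-mesh tooth geometry [base-circle involute, m = 3.180, 65T]
pitch radius r_p = m·N/2 = 3.180·65/2 = 103.350000
base radius r_b = r_p·cos α = 103.350000·cos 23.682° = 94.646775
roll angle φ = 10.445° = 0.18229964 rad
x = r_b·(cos φ + φ·sin φ) = 96.206438
y = r_b·(sin φ − φ·cos φ) = 0.190501

x=96.206438 y=0.190501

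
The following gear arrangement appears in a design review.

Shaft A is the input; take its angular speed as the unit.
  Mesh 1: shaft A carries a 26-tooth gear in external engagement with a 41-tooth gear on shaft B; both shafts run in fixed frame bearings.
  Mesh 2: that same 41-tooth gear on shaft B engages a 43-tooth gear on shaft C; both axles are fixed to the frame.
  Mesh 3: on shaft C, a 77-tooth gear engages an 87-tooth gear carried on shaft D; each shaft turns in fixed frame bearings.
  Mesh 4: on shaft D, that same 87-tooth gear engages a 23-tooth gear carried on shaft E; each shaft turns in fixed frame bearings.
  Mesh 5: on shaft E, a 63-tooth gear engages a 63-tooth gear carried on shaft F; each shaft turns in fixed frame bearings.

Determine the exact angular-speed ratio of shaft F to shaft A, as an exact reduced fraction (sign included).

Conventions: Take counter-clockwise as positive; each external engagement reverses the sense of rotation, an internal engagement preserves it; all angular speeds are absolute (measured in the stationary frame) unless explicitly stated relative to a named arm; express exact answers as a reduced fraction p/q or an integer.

-2002/989

class = fixed-axis compound train [5 meshes; 5 ratios multiply, 5 sense flips]
mesh 1 [26T→41T]: running ratio 26/41, sense −
mesh 2 [41T→43T]: running ratio 26/43, sense +
mesh 3 [77T→87T]: running ratio 2002/3741, sense −
mesh 4 [87T→23T]: running ratio 2002/989, sense +
mesh 5 [63T→63T]: running ratio 2002/989, sense −
ω_out/ω_in = -2002/989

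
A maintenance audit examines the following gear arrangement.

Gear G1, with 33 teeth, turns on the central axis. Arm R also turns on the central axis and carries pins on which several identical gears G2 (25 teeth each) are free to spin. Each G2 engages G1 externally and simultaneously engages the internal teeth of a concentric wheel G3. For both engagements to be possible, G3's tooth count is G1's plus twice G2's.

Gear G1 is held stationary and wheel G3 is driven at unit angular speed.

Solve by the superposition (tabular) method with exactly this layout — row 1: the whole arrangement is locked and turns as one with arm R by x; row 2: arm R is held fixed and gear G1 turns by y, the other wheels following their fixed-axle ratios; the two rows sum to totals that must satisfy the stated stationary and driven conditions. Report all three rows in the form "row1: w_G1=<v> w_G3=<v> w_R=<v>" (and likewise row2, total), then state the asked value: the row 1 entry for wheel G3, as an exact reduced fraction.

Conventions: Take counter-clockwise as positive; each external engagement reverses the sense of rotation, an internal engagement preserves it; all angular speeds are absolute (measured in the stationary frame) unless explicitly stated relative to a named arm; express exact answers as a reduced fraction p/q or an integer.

class = planetary set [G3 = 33+2·25 = 83; Willis about the carrier]
row 1 — lock + rotate with arm: ω_sun = ω_ring = ω_arm = x
row 2: sun turns y, ring = −(33/83)·y, arm 0
boundary: total ω_sun = x + y = 0 and total ω_ring = x − (33/83)·y = 1  ⇒  y = -83/116, x = 83/116
row 2 ring = −(33/83)·(-83/116) = 33/116
totals (row 1 + row 2): sun 83/116 + (-83/116) = 0, ring 83/116 + 33/116 = 1, arm 83/116 + 0 = 83/116
asked cell (row1, ring) = 83/116

row1: w_G1=83/116 w_G3=83/116 w_R=83/116
row2: w_G1=-83/116 w_G3=33/116 w_R=0
total: w_G1=0 w_G3=1 w_R=83/116
asked value: 83/116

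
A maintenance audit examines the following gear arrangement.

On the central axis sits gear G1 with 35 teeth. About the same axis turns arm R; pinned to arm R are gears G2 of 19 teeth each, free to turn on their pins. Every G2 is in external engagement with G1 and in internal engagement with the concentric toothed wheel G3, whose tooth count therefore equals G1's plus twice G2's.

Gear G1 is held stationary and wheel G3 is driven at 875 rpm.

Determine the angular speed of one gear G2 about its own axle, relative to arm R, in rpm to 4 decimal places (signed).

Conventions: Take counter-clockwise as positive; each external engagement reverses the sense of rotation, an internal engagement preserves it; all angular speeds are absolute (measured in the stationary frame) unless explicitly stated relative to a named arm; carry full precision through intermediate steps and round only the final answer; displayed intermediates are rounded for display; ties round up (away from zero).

+1089.4859 rpm

recognized (axles ride arm R): planetary set, 35/19/73 teeth
normalise by the input: solve with ω_ring = 1, then scale by 875 rpm
ring teeth: 35 + 2·19 = 73
35(ω_sun−ω_arm) = −73(ω_ring−ω_arm),  ω_sun = 0, ω_ring = 1
35(0−ω_arm) = −73(1−ω_arm)  ⇒  108·ω_arm = 73  ⇒  ω_arm = 73/108
sun–planet mesh: 35·(0−73/108) = −19·(ω_p−ω_arm)  ⇒  ω_p−ω_arm = 2555/2052
scale: ω_p−ω_arm = 2555/2052 × 875 rpm = +1089.4859 rpm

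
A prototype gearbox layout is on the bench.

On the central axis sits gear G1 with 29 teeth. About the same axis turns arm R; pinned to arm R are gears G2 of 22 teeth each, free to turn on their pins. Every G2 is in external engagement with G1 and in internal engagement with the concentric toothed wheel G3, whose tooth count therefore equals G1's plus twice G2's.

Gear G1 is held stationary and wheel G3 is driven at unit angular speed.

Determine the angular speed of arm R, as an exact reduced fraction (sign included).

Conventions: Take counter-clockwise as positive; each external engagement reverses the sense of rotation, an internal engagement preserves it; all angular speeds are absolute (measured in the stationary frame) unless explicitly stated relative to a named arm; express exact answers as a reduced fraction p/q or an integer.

73/102

recognized (axles ride arm R): planetary set, 29/22/73 teeth
ring teeth: 29 + 2·22 = 73
29(ω_sun−ω_arm) = −73(ω_ring−ω_arm),  ω_sun = 0, ω_ring = 1
29(0−ω_arm) = −73(1−ω_arm)  ⇒  102·ω_arm = 73  ⇒  ω_arm = 73/102
exact speed ratio = 73/102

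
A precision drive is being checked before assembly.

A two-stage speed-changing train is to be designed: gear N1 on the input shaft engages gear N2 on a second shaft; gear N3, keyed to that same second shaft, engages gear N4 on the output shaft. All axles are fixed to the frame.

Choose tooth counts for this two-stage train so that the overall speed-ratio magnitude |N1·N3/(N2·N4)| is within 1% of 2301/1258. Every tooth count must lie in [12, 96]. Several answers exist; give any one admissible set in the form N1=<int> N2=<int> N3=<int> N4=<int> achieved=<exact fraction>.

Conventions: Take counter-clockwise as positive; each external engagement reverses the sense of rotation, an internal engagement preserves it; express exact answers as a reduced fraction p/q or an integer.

N1=39 N2=17 N3=59 N4=74 achieved=2301/1258

topology: fixed-axis compound train — 2 stages, target 2301/1258
target = 2301/1258 in lowest terms: an exact hit needs N1·N3 = k·2301 and N2·N4 = k·1258 for one integer k, every count in [12, 96]; additionally prefer no 1:1 stage (N1 ≠ N2, N3 ≠ N4)
k = 1: N1·N3 = 2301 = 39·59, N2·N4 = 1258 = 17·74
achieved = 39·59/(17·74) = 2301/1258; |achieved − target| = 0 ≤ 2301/125800 ✓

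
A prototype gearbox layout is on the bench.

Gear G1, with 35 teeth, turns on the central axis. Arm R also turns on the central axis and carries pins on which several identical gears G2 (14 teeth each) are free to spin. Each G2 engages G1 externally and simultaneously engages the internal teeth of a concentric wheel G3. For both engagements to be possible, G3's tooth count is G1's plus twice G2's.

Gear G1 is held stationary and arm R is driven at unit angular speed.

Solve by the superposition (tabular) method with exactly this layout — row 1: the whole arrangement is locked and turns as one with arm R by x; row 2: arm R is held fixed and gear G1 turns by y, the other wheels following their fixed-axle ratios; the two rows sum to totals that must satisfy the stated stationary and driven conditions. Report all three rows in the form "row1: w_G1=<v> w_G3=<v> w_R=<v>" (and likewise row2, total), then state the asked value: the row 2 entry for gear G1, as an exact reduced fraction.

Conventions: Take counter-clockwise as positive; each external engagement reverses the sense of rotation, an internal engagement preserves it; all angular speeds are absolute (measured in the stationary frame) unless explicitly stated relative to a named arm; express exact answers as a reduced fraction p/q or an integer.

planetary set (35T centre, 14T on arm, 63T internal) — Willis relation
superposition row 1 [locked train]: every member turns x
row 2 (arm held, sun turns y): ω_ring = −(35/63)·y, ω_arm = 0
boundary: total ω_sun = x + y = 0 and total ω_arm = x = 1  ⇒  y = -1, x = 1
row 2 ring = −(35/63)·(-1) = 5/9
totals (row 1 + row 2): sun 1 + (-1) = 0, ring 1 + 5/9 = 14/9, arm 1 + 0 = 1
asked cell (row2, sun) = -1

row1: w_G1=1 w_G3=1 w_R=1
row2: w_G1=-1 w_G3=5/9 w_R=0
total: w_G1=0 w_G3=14/9 w_R=1
asked value: -1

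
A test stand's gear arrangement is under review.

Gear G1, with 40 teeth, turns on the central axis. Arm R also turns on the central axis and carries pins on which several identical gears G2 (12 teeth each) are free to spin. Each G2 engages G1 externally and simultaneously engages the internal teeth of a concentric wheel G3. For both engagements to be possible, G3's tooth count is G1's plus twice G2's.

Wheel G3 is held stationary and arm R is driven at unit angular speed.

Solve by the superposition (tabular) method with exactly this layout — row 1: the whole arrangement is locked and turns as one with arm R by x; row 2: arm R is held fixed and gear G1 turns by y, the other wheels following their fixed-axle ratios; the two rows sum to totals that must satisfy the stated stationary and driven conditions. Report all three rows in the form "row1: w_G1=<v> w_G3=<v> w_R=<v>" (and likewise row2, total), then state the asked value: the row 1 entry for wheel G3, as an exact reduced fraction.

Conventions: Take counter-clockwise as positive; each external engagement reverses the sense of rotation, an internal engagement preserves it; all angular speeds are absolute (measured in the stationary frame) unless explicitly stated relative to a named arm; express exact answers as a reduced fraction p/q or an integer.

row1: w_G1=1 w_G3=1 w_R=1
row2: w_G1=8/5 w_G3=-1 w_R=0
total: w_G1=13/5 w_G3=0 w_R=1
asked value: 1

recognized (axles ride arm R): planetary set, 40/12/64 teeth
superposition row 1 [locked train]: every member turns x
superposition row 2 [arm held]: sun y, ring −(40/64)·y, arm 0
boundary: total ω_ring = x − (40/64)·y = 0 and total ω_arm = x = 1  ⇒  y = 8/5, x = 1
row 2 ring = −(40/64)·8/5 = -1
totals (row 1 + row 2): sun 1 + 8/5 = 13/5, ring 1 + (-1) = 0, arm 1 + 0 = 1
asked cell (row1, ring) = 1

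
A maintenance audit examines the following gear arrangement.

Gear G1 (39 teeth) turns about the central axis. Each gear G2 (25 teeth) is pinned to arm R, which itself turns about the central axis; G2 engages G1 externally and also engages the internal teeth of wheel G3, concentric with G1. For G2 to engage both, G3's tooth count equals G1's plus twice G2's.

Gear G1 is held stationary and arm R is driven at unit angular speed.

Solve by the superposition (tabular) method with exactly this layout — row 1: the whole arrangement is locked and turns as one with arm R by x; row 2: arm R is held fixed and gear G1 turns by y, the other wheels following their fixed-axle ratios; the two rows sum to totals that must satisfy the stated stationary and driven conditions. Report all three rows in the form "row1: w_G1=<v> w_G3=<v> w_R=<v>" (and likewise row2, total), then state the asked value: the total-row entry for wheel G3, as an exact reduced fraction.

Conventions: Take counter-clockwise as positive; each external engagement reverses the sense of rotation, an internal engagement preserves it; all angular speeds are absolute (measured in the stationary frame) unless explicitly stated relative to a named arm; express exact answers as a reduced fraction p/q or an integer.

row1: w_G1=1 w_G3=1 w_R=1
row2: w_G1=-1 w_G3=39/89 w_R=0
total: w_G1=0 w_G3=128/89 w_R=1
asked value: 128/89

topology: planetary set — G1 39T / G2 25T / G3 89T, arm = carrier (Willis)
row 1 (train locked, turned with arm): all members turn x
row 2 (arm held, sun turns y): ω_ring = −(39/89)·y, ω_arm = 0
boundary: total ω_sun = x + y = 0 and total ω_arm = x = 1  ⇒  y = -1, x = 1
row 2 ring = −(39/89)·(-1) = 39/89
totals (row 1 + row 2): sun 1 + (-1) = 0, ring 1 + 39/89 = 128/89, arm 1 + 0 = 1
asked cell (total, ring) = 128/89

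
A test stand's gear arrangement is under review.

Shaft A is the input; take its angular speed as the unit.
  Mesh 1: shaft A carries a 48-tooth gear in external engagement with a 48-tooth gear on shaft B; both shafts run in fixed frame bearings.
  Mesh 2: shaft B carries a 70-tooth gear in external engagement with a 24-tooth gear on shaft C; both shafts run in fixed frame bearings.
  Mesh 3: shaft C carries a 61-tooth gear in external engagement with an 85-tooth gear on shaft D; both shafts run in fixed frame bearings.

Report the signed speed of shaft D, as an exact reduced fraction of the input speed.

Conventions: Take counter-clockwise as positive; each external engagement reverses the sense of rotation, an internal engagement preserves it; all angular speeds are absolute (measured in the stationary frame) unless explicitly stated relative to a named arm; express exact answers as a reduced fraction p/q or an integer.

-427/204

3-mesh fixed-axis compound train (all bearings frame-fixed)
mesh 1 [48T→48T]: |ω|/ω_in = 1×48/48 = 1, sense flips to −
mesh 2 [70T→24T]: |ω|/ω_in = 1×70/24 = 35/12, sense flips to +
mesh 3 [61T→85T]: |ω|/ω_in = (35/12)×61/85 = 427/204, sense flips to −
signed output speed (× input speed) = -427/204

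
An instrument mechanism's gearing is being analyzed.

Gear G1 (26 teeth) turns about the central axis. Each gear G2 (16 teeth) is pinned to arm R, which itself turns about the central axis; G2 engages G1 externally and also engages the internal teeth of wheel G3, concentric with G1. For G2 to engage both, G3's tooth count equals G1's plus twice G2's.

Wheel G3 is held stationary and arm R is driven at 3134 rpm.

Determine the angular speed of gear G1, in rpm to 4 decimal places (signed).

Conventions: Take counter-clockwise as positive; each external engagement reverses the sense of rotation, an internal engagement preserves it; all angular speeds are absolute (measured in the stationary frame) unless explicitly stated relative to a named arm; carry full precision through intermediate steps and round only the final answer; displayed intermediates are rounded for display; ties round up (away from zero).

+10125.2308 rpm

class = planetary set [G3 = 26+2·16 = 58; Willis about the carrier]
normalise by the input: solve with ω_arm = 1, then scale by 3134 rpm
ring teeth: 26 + 2·16 = 58
26(ω_sun−ω_arm) = −58(ω_ring−ω_arm),  ω_ring = 0, ω_arm = 1
ω_sun = 1 − (58/26)(0−1) = 42/13
scale: ω_sun = 42/13 × 3134 rpm = +10125.2308 rpm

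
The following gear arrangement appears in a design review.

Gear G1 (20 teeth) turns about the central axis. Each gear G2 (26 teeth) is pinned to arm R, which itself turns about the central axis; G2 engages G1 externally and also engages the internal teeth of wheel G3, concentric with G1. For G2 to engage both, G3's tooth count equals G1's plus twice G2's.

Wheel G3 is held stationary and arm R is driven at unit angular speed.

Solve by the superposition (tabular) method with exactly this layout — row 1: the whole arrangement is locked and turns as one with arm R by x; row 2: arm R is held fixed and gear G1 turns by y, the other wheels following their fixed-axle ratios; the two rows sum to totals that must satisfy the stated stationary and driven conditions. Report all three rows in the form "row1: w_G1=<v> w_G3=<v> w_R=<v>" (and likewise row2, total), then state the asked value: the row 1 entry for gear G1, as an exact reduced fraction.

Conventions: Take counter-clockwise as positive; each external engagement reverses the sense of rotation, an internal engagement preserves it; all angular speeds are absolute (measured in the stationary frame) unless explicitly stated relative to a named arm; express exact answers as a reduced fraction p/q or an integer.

class = planetary set [G3 = 20+2·26 = 72; Willis about the carrier]
row 1 — lock + rotate with arm: ω_sun = ω_ring = ω_arm = x
superposition row 2 [arm held]: sun y, ring −(20/72)·y, arm 0
boundary: total ω_ring = x − (20/72)·y = 0 and total ω_arm = x = 1  ⇒  y = 18/5, x = 1
row 2 ring = −(20/72)·18/5 = -1
totals (row 1 + row 2): sun 1 + 18/5 = 23/5, ring 1 + (-1) = 0, arm 1 + 0 = 1
asked cell (row1, sun) = 1

row1: w_G1=1 w_G3=1 w_R=1
row2: w_G1=18/5 w_G3=-1 w_R=0
total: w_G1=23/5 w_G3=0 w_R=1
asked value: 1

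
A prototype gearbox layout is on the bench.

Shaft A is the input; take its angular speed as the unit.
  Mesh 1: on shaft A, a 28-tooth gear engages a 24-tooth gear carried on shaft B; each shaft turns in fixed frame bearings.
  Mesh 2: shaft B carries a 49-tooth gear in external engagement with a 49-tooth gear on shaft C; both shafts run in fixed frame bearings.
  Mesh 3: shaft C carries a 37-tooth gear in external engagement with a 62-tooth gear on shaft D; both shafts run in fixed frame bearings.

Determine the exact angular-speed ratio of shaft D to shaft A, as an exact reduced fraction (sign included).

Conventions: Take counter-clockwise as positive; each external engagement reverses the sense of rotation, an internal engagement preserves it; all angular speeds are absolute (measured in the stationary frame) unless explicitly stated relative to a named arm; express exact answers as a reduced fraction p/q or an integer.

-259/372

class = fixed-axis compound train [3 meshes; 3 ratios multiply, 3 sense flips]
mesh 1 [28T→24T]: running ratio 7/6, sense −
mesh 2 [49T→49T]: running ratio 7/6, sense +
mesh 3 [37T→62T]: running ratio 259/372, sense −
ω_out/ω_in = -259/372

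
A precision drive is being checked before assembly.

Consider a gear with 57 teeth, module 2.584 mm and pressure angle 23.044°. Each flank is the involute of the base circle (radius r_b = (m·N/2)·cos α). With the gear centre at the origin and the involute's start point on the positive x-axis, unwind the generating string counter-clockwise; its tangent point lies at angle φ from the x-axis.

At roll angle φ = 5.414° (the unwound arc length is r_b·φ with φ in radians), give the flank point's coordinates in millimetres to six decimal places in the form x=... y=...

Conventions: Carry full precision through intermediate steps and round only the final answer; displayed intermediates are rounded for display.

x=68.069407 y=0.019041

class = single-mesh tooth geometry [base-circle involute, m = 2.584, 57T]
pitch radius r_p = m·N/2 = 2.584·57/2 = 73.644000
base radius r_b = r_p·cos α = 73.644000·cos 23.044° = 67.767542
roll angle φ = 5.414° = 0.09449213 rad
x = r_b·(cos φ + φ·sin φ) = 68.069407
y = r_b·(sin φ − φ·cos φ) = 0.019041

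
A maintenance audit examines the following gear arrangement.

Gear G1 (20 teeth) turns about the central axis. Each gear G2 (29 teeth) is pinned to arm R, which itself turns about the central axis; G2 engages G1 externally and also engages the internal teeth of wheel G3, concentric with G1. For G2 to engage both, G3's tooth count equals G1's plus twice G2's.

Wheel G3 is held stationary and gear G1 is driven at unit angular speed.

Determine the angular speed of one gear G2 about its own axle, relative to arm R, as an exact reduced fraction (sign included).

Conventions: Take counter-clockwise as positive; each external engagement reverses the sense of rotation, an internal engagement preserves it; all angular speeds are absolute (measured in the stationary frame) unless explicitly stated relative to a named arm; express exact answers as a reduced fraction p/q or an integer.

-780/1421

class = planetary set [G3 = 20+2·29 = 78; Willis about the carrier]
ring teeth: 20 + 2·29 = 78
20(ω_sun−ω_arm) = −78(ω_ring−ω_arm),  ω_ring = 0, ω_sun = 1
20(1−ω_arm) = −78(0−ω_arm)  ⇒  98·ω_arm = 20  ⇒  ω_arm = 10/49
sun–planet mesh: 20·(1−10/49) = −29·(ω_p−ω_arm)  ⇒  ω_p−ω_arm = -780/1421
exact speed ratio = -780/1421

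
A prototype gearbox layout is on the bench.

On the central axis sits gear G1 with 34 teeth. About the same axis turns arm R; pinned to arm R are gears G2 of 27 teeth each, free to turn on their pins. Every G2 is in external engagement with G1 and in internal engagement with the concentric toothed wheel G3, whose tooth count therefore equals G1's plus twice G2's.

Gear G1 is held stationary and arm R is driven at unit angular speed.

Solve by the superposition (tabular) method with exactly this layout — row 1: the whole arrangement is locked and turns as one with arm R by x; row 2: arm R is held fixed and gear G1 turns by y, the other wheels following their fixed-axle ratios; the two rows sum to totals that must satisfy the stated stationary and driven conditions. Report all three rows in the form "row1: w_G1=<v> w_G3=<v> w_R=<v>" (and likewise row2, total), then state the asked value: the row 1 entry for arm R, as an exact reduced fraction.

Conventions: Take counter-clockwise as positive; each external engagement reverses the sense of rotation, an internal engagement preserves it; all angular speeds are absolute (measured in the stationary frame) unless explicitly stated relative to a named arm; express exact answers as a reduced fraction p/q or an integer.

row1: w_G1=1 w_G3=1 w_R=1
row2: w_G1=-1 w_G3=17/44 w_R=0
total: w_G1=0 w_G3=61/44 w_R=1
asked value: 1

planetary set (34T centre, 27T on arm, 88T internal) — Willis relation
row 1 (train locked, turned with arm): all members turn x
row 2: sun turns y, ring = −(34/88)·y, arm 0
boundary: total ω_sun = x + y = 0 and total ω_arm = x = 1  ⇒  y = -1, x = 1
row 2 ring = −(34/88)·(-1) = 17/44
totals (row 1 + row 2): sun 1 + (-1) = 0, ring 1 + 17/44 = 61/44, arm 1 + 0 = 1
asked cell (row1, arm) = 1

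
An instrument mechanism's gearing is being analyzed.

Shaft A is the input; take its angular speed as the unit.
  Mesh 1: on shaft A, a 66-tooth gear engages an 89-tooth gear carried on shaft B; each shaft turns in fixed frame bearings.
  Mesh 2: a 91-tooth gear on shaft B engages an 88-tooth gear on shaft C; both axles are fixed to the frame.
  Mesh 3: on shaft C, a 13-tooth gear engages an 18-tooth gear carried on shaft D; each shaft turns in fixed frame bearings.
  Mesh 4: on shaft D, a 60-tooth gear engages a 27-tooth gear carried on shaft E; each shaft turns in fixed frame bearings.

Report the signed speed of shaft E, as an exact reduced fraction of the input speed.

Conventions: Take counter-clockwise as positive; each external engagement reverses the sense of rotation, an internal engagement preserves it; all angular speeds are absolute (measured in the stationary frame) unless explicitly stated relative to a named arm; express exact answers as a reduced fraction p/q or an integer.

4-mesh fixed-axis compound train (all bearings frame-fixed)
mesh 1 [66T→89T]: |ω|/ω_in = 1×66/89 = 66/89, sense flips to −
mesh 2 [91T→88T]: |ω|/ω_in = (66/89)×91/88 = 273/356, sense flips to +
mesh 3 [13T→18T]: |ω|/ω_in = (273/356)×13/18 = 1183/2136, sense flips to −
mesh 4 [60T→27T]: |ω|/ω_in = (1183/2136)×60/27 = 5915/4806, sense flips to +
signed output speed (× input speed) = 5915/4806

5915/4806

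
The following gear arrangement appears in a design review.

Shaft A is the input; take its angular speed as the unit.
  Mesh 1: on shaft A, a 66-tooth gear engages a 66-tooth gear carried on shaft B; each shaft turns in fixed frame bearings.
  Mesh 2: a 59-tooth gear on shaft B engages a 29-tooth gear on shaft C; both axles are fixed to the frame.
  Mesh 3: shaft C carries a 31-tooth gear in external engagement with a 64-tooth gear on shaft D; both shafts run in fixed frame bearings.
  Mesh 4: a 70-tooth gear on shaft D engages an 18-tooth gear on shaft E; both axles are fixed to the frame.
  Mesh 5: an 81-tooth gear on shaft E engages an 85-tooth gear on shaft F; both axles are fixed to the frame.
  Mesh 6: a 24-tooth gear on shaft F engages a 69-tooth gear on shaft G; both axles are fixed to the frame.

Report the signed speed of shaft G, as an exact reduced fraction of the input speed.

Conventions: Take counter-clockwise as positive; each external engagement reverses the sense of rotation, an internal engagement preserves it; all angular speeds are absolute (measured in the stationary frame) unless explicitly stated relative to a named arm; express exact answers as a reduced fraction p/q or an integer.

6-mesh fixed-axis compound train (all bearings frame-fixed)
mesh 1 [66T→66T]: |ω|/ω_in = 1×66/66 = 1, sense flips to −
mesh 2 [59T→29T]: |ω|/ω_in = 1×59/29 = 59/29, sense flips to +
mesh 3 [31T→64T]: |ω|/ω_in = (59/29)×31/64 = 1829/1856, sense flips to −
mesh 4 [70T→18T]: |ω|/ω_in = (1829/1856)×70/18 = 64015/16704, sense flips to +
mesh 5 [81T→85T]: |ω|/ω_in = (64015/16704)×81/85 = 115227/31552, sense flips to −
mesh 6 [24T→69T]: |ω|/ω_in = (115227/31552)×24/69 = 115227/90712, sense flips to +
signed output speed (× input speed) = 115227/90712

115227/90712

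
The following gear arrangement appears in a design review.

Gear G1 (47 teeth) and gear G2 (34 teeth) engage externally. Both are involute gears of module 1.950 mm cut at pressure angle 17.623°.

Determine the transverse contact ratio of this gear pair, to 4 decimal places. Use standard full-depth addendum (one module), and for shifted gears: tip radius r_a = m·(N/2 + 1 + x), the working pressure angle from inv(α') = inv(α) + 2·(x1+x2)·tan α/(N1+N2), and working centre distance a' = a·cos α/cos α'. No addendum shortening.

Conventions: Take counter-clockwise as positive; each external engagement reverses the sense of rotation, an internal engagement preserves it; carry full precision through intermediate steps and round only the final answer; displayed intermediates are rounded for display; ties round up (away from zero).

1.8405

topology: single-mesh involute geometry — m = 1.950, 47T/34T pair
base radii: r_b1 = 43.674397, r_b2 = 31.594244
tip radii: r_a1 = 47.775000, r_a2 = 35.100000
no profile shift: α' = α, a' = a
action lengths: √(r_a1²−r_b1²) = 19.364857, √(r_a2²−r_b2²) = 15.290969
base pitch p_b = π·m·cos α = 5.838603
CR = (19.364857 + 15.290969 − 78.975000·sin 17.62300°)/5.838603 = 1.840500
contact ratio ≈ 1.8405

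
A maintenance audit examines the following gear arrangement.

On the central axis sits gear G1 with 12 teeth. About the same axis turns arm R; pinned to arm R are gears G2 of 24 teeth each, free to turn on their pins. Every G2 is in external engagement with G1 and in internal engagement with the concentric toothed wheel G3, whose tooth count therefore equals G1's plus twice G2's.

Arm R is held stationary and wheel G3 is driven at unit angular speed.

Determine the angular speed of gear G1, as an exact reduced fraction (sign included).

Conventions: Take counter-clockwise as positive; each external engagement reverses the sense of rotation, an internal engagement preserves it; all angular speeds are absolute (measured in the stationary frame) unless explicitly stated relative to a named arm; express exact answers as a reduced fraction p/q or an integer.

planetary set (12T centre, 24T on arm, 60T internal) — Willis relation
ring teeth: 12 + 2·24 = 60
12(ω_sun−ω_arm) = −60(ω_ring−ω_arm),  ω_arm = 0, ω_ring = 1
ω_sun = 0 − (60/12)(1−0) = -5
exact speed ratio = -5

-5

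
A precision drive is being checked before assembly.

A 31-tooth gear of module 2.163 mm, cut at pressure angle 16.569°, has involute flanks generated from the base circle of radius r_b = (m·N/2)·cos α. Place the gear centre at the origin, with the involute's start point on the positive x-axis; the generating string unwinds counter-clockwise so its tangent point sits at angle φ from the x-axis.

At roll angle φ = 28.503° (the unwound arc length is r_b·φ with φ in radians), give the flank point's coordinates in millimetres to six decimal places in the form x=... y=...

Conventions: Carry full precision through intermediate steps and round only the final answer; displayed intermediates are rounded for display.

class = single-mesh tooth geometry [base-circle involute, m = 2.163, 31T]
pitch radius r_p = m·N/2 = 2.163·31/2 = 33.526500
base radius r_b = r_p·cos α = 33.526500·cos 16.569° = 32.134379
roll angle φ = 28.503° = 0.49747120 rad
x = r_b·(cos φ + φ·sin φ) = 35.868001
y = r_b·(sin φ − φ·cos φ) = 1.286371

x=35.868001 y=1.286371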